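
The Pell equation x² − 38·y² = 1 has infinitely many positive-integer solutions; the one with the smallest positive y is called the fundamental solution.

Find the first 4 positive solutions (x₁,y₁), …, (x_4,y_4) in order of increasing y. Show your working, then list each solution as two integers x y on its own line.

√38 → a₀=6, period (6,12); ℓ=2 even so k=1
k=0  a_k=6  p_k/q_k = 6/1
k=1  a_k=6  p_k/q_k = 37/6
fundamental: x₁=37, y₁=6  (since 1369 − 38·36 = 1)
(37+6√38)^2 = 2737 + 444√38
(37+6√38)^3 = 202501 + 32850√38
(37+6√38)^4 = 14982337 + 2430456√38

37 6
2737 444
202501 32850
14982337 2430456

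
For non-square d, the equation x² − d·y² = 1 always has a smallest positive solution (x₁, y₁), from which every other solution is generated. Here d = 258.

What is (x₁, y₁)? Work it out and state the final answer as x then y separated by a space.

√258 = [16; 16,32, …], period ℓ=2 (even) → k=1
k=0  a_k=16  p_k/q_k = 16/1
k=1  a_k=16  p_k/q_k = 257/16
fundamental: x₁=257, y₁=16  (since 66049 − 258·256 = 1)

257 16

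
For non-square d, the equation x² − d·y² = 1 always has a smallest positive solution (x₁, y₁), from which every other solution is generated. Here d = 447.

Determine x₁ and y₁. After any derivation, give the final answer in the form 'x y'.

148 7

[21; 7,42] for √447; ℓ=2 ⇒ convergent index 1
k=0  a_k=21  p_k/q_k = 21/1
k=1  a_k=7  p_k/q_k = 148/7
fundamental: x₁=148, y₁=7  (since 21904 − 447·49 = 1)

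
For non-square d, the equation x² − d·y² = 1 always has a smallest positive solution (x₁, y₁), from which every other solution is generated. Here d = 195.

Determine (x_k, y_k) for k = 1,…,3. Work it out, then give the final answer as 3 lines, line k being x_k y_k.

d=195: √d = [13; 1,26] (ℓ=2, even), read p_1/q_1
k=0  a_k=13  p_k/q_k = 13/1
k=1  a_k=1  p_k/q_k = 14/1
(x₁, y₁) = (14, 1);  14² − 195·1² = 1 ✓
(x_2, y_2) = (14·14 + 195·1·1, 14·1 + 1·14) = (391, 28)
(x_3, y_3) = (14·391 + 195·1·28, 14·28 + 1·391) = (10934, 783)

14 1
391 28
10934 783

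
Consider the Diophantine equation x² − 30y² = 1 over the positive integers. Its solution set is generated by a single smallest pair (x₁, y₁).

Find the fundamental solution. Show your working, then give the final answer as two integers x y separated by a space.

11 2

[5; 2,10] for √30; ℓ=2 ⇒ convergent index 1
a_0=5:  p_0=5·1+0=5,  q_0=5·0+1=1
a_1=2:  p_1=2·5+1=11,  q_1=2·1+0=2
fundamental: x₁=11, y₁=2  (since 121 − 30·4 = 1)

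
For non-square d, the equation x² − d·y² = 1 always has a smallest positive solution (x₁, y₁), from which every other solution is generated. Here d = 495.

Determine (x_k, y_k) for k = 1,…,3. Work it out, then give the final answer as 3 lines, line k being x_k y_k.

89 4
15841 712
2819609 126732

[22; 4,44] for √495; ℓ=2 ⇒ convergent index 1
step 0: (22, 1)  from 22·(1,0) + (0,1)
step 1: (89, 4)  from 4·(22,1) + (1,0)
fundamental: x₁=89, y₁=4  (since 7921 − 495·16 = 1)
k=2:  x_2 = 89·89+495·4·4 = 15841,  y_2 = 89·4+4·89 = 712
k=3:  x_3 = 89·15841+495·4·712 = 2819609,  y_3 = 89·712+4·15841 = 126732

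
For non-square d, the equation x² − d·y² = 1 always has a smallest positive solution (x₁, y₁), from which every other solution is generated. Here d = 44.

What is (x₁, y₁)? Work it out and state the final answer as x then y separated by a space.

199 30

√44 → a₀=6, period (1,1,1,2,1,1,1,12); ℓ=8 even so k=7
a_0=6:  p_0=6·1+0=6,  q_0=6·0+1=1
a_1=1:  p_1=1·6+1=7,  q_1=1·1+0=1
a_2=1:  p_2=1·7+6=13,  q_2=1·1+1=2
…
a_5=1:  p_5=1·53+20=73,  q_5=1·8+3=11
a_6=1:  p_6=1·73+53=126,  q_6=1·11+8=19
a_7=1:  p_7=1·126+73=199,  q_7=1·19+11=30
fundamental: x₁=199, y₁=30  (since 39601 − 44·900 = 1)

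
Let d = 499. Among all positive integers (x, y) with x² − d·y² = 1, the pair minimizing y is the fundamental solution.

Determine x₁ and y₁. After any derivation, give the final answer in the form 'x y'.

4490 201

d=499: √d = [22; 2,1,21,1,2,44] (ℓ=6, even), read p_5/q_5
step 0: (22, 1)  from 22·(1,0) + (0,1)
…
step 3: (1452, 65)  from 21·(67,3) + (45,2)
step 4: (1519, 68)  from 1·(1452,65) + (67,3)
step 5: (4490, 201)  from 2·(1519,68) + (1452,65)
fundamental: x₁=4490, y₁=201  (since 20160100 − 499·40401 = 1)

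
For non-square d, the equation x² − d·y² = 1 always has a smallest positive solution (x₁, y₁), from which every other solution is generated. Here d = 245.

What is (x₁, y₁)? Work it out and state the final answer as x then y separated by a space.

51841 3312

√245 = [15; 1,1,1,7,6,7,1,1,1,30, …], period ℓ=10 (even) → k=9
i=0: a=15 ⇒ p=15, q=1
i=1: a=1 ⇒ p=16, q=1
i=2: a=1 ⇒ p=31, q=2
i=3: a=1 ⇒ p=47, q=3
i=4: a=7 ⇒ p=360, q=23
i=5: a=6 ⇒ p=2207, q=141
i=6: a=7 ⇒ p=15809, q=1010
i=7: a=1 ⇒ p=18016, q=1151
i=8: a=1 ⇒ p=33825, q=2161
i=9: a=1 ⇒ p=51841, q=3312
(x₁, y₁) = (51841, 3312);  51841² − 245·3312² = 1 ✓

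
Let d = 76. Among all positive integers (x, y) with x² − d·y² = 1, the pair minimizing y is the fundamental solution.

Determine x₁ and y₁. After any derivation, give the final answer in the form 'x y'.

57799 6630

√76 → a₀=8, period (1,2,1,1,5,4,5,1,1,2,1,16); ℓ=12 even so k=11
i=0: a=8 ⇒ p=8, q=1
…
i=2: a=2 ⇒ p=26, q=3
…
i=4: a=1 ⇒ p=61, q=7
i=5: a=5 ⇒ p=340, q=39
…
i=7: a=5 ⇒ p=7445, q=854
i=8: a=1 ⇒ p=8866, q=1017
i=9: a=1 ⇒ p=16311, q=1871
i=10: a=2 ⇒ p=41488, q=4759
i=11: a=1 ⇒ p=57799, q=6630
(x₁, y₁) = (57799, 6630);  57799² − 76·6630² = 1 ✓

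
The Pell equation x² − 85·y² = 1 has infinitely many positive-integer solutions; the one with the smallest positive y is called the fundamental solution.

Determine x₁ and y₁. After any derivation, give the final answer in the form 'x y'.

285769 30996

[9; 4,1,1,4,18] for √85; ℓ=5 ⇒ convergent index 9
i=0: a=9 ⇒ p=9, q=1
…
i=6: a=4 ⇒ p=27926, q=3029
i=7: a=1 ⇒ p=34813, q=3776
i=8: a=1 ⇒ p=62739, q=6805
i=9: a=4 ⇒ p=285769, q=30996
fundamental: x₁=285769, y₁=30996  (since 81663921361 − 85·960752016 = 1)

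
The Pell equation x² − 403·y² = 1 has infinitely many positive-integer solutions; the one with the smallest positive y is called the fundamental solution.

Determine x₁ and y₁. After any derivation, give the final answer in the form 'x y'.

√403 → a₀=20, period (13,2,1,3,1,3,1,2,13,40); ℓ=10 even so k=9
i=0: a=20 ⇒ p=20, q=1
…
i=2: a=2 ⇒ p=542, q=27
i=3: a=1 ⇒ p=803, q=40
i=4: a=3 ⇒ p=2951, q=147
i=5: a=1 ⇒ p=3754, q=187
i=6: a=3 ⇒ p=14213, q=708
i=7: a=1 ⇒ p=17967, q=895
i=8: a=2 ⇒ p=50147, q=2498
i=9: a=13 ⇒ p=669878, q=33369
(x₁, y₁) = (669878, 33369);  669878² − 403·33369² = 1 ✓

669878 33369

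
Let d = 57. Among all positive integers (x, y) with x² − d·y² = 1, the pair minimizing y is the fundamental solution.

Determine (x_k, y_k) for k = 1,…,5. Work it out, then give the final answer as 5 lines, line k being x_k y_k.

[7; 1,1,4,1,1,14] for √57; ℓ=6 ⇒ convergent index 5
step 0: (7, 1)  from 7·(1,0) + (0,1)
step 1: (8, 1)  from 1·(7,1) + (1,0)
step 2: (15, 2)  from 1·(8,1) + (7,1)
step 3: (68, 9)  from 4·(15,2) + (8,1)
step 4: (83, 11)  from 1·(68,9) + (15,2)
step 5: (151, 20)  from 1·(83,11) + (68,9)
fundamental: x₁=151, y₁=20  (since 22801 − 57·400 = 1)
(x_2, y_2) = (151·151 + 57·20·20, 151·20 + 20·151) = (45601, 6040)
(x_3, y_3) = (151·45601 + 57·20·6040, 151·6040 + 20·45601) = (13771351, 1824060)
(x_4, y_4) = (151·13771351 + 57·20·1824060, 151·1824060 + 20·13771351) = (4158902401, 550860080)
(x_5, y_5) = (151·4158902401 + 57·20·550860080, 151·550860080 + 20·4158902401) = (1255974753751, 166357920100)

151 20
45601 6040
13771351 1824060
4158902401 550860080
1255974753751 166357920100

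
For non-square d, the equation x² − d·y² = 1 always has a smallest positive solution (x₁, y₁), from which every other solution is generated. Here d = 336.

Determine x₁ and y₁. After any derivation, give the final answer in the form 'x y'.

√336 → a₀=18, period (3,36); ℓ=2 even so k=1
a_0=18:  p_0=18·1+0=18,  q_0=18·0+1=1
a_1=3:  p_1=3·18+1=55,  q_1=3·1+0=3
fundamental: x₁=55, y₁=3  (since 3025 − 336·9 = 1)

55 3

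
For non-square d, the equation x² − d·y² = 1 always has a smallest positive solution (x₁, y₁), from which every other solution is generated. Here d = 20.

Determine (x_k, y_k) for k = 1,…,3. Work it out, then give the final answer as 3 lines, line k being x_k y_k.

9 2
161 36
2889 646

d=20: √d = [4; 2,8] (ℓ=2, even), read p_1/q_1
step 0: (4, 1)  from 4·(1,0) + (0,1)
step 1: (9, 2)  from 2·(4,1) + (1,0)
(x₁, y₁) = (9, 2);  9² − 20·2² = 1 ✓
n=2: (9,2)∘(9,2) = (9·9+20·2·2, 9·2+2·9) = (161,36)
n=3: (161,36)∘(9,2) = (9·161+20·2·36, 9·36+2·161) = (2889,646)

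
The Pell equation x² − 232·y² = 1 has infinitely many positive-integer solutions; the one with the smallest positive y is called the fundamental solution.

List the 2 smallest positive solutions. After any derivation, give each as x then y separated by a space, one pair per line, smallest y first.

√232 = [15; 4,3,7,3,4,30, …], period ℓ=6 (even) → k=5
k=0  a_k=15  p_k/q_k = 15/1
k=1  a_k=4  p_k/q_k = 61/4
…
k=3  a_k=7  p_k/q_k = 1447/95
k=4  a_k=3  p_k/q_k = 4539/298
k=5  a_k=4  p_k/q_k = 19603/1287
→ (19603, 1287).  Check: 19603²=384277609, 232·1287²=384277608, difference 1.
(x_2, y_2) = (19603·19603 + 232·1287·1287, 19603·1287 + 1287·19603) = (768555217, 50458122)

19603 1287
768555217 50458122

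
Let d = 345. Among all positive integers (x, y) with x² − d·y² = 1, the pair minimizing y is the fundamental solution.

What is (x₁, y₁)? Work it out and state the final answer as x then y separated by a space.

6761 364

√345 = [18; 1,1,2,1,6,1,2,1,1,36, …], period ℓ=10 (even) → k=9
step 0: (18, 1)  from 18·(1,0) + (0,1)
step 1: (19, 1)  from 1·(18,1) + (1,0)
step 2: (37, 2)  from 1·(19,1) + (18,1)
…
step 5: (873, 47)  from 6·(130,7) + (93,5)
…
step 7: (2879, 155)  from 2·(1003,54) + (873,47)
step 8: (3882, 209)  from 1·(2879,155) + (1003,54)
step 9: (6761, 364)  from 1·(3882,209) + (2879,155)
(x₁, y₁) = (6761, 364);  6761² − 345·364² = 1 ✓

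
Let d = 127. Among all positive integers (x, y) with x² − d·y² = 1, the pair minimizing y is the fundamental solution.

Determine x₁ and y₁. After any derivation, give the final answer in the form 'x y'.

d=127: √d = [11; 3,1,2,2,7,11,7,2,2,1,3,22] (ℓ=12, even), read p_11/q_11
i=0: a=11 ⇒ p=11, q=1
i=1: a=3 ⇒ p=34, q=3
i=2: a=1 ⇒ p=45, q=4
…
i=4: a=2 ⇒ p=293, q=26
i=5: a=7 ⇒ p=2175, q=193
…
i=9: a=2 ⇒ p=906941, q=80478
i=10: a=1 ⇒ p=1274561, q=113099
i=11: a=3 ⇒ p=4730624, q=419775
→ (4730624, 419775).  Check: 4730624²=22378803429376, 127·419775²=22378803429375, difference 1.

4730624 419775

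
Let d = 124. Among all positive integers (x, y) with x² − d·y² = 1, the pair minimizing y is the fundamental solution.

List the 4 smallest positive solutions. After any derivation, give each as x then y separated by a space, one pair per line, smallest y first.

√124 = [11; 7,2,1,1,1,…,2,7,22, …], period ℓ=16 (even) → k=15
a_0=11:  p_0=11·1+0=11,  q_0=11·0+1=1
a_1=7:  p_1=7·11+1=78,  q_1=7·1+0=7
a_2=2:  p_2=2·78+11=167,  q_2=2·7+1=15
…
a_4=1:  p_4=1·245+167=412,  q_4=1·22+15=37
a_5=1:  p_5=1·412+245=657,  q_5=1·37+22=59
a_6=3:  p_6=3·657+412=2383,  q_6=3·59+37=214
…
a_8=4:  p_8=4·3040+2383=14543,  q_8=4·273+214=1306
a_9=1:  p_9=1·14543+3040=17583,  q_9=1·1306+273=1579
…
a_14=2:  p_14=2·237042+152167=626251,  q_14=2·21287+13665=56239
a_15=7:  p_15=7·626251+237042=4620799,  q_15=7·56239+21287=414960
(x₁, y₁) = (4620799, 414960);  4620799² − 124·414960² = 1 ✓
(4620799+414960√124)^2 = 42703566796801 + 3834893506080√124
(4620799+414960√124)^3 = 394649197502177907199 + 35440544156001500880√124
(4620799+414960√124)^4 = 3647189234337689639247667201 + 327527261991011323636100160√124

4620799 414960
42703566796801 3834893506080
394649197502177907199 35440544156001500880
3647189234337689639247667201 327527261991011323636100160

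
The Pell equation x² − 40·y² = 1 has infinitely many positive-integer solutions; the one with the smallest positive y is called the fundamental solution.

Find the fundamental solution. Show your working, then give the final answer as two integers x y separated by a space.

19 3

[6; 3,12] for √40; ℓ=2 ⇒ convergent index 1
step 0: (6, 1)  from 6·(1,0) + (0,1)
step 1: (19, 3)  from 3·(6,1) + (1,0)
(x₁, y₁) = (19, 3);  19² − 40·3² = 1 ✓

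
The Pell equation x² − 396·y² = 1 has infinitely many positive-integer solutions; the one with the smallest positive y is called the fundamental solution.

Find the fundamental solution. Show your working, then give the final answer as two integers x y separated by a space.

√396 → a₀=19, period (1,8,1,38); ℓ=4 even so k=3
i=0: a=19 ⇒ p=19, q=1
…
i=2: a=8 ⇒ p=179, q=9
i=3: a=1 ⇒ p=199, q=10
→ (199, 10).  Check: 199²=39601, 396·10²=39600, difference 1.

199 10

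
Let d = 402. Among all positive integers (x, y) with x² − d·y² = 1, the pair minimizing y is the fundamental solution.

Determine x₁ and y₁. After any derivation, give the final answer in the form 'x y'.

[20; 20,40] for √402; ℓ=2 ⇒ convergent index 1
a_0=20:  p_0=20·1+0=20,  q_0=20·0+1=1
a_1=20:  p_1=20·20+1=401,  q_1=20·1+0=20
fundamental: x₁=401, y₁=20  (since 160801 − 402·400 = 1)

401 20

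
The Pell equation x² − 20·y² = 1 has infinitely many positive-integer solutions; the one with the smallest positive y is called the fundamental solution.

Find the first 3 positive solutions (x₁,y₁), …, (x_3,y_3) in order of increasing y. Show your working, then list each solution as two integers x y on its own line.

9 2
161 36
2889 646

d=20: √d = [4; 2,8] (ℓ=2, even), read p_1/q_1
i=0: a=4 ⇒ p=4, q=1
i=1: a=2 ⇒ p=9, q=2
→ (9, 2).  Check: 9²=81, 20·2²=80, difference 1.
n=2: (9,2)∘(9,2) = (9·9+20·2·2, 9·2+2·9) = (161,36)
n=3: (161,36)∘(9,2) = (9·161+20·2·36, 9·36+2·161) = (2889,646)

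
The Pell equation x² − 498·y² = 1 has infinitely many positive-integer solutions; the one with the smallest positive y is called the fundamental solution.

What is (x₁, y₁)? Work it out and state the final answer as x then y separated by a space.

179777 8056

[22; 3,6,22,6,3,44] for √498; ℓ=6 ⇒ convergent index 5
i=0: a=22 ⇒ p=22, q=1
i=1: a=3 ⇒ p=67, q=3
i=2: a=6 ⇒ p=424, q=19
…
i=4: a=6 ⇒ p=56794, q=2545
i=5: a=3 ⇒ p=179777, q=8056
→ (179777, 8056).  Check: 179777²=32319769729, 498·8056²=32319769728, difference 1.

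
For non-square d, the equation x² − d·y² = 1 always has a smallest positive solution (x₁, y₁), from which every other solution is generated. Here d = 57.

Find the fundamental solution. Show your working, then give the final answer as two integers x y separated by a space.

[7; 1,1,4,1,1,14] for √57; ℓ=6 ⇒ convergent index 5
i=0: a=7 ⇒ p=7, q=1
i=1: a=1 ⇒ p=8, q=1
…
i=3: a=4 ⇒ p=68, q=9
i=4: a=1 ⇒ p=83, q=11
i=5: a=1 ⇒ p=151, q=20
→ (151, 20).  Check: 151²=22801, 57·20²=22800, difference 1.

151 20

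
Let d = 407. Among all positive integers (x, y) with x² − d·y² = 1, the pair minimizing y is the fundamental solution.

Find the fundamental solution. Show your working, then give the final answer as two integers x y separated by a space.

2663 132

[20; 5,1,2,1,5,40] for √407; ℓ=6 ⇒ convergent index 5
step 0: (20, 1)  from 20·(1,0) + (0,1)
…
step 2: (121, 6)  from 1·(101,5) + (20,1)
…
step 4: (464, 23)  from 1·(343,17) + (121,6)
step 5: (2663, 132)  from 5·(464,23) + (343,17)
fundamental: x₁=2663, y₁=132  (since 7091569 − 407·17424 = 1)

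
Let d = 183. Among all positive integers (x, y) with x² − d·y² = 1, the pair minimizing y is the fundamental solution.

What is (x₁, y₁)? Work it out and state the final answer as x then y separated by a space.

√183 → a₀=13, period (1,1,8,1,1,26); ℓ=6 even so k=5
a_0=13:  p_0=13·1+0=13,  q_0=13·0+1=1
a_1=1:  p_1=1·13+1=14,  q_1=1·1+0=1
a_2=1:  p_2=1·14+13=27,  q_2=1·1+1=2
…
a_4=1:  p_4=1·230+27=257,  q_4=1·17+2=19
a_5=1:  p_5=1·257+230=487,  q_5=1·19+17=36
fundamental: x₁=487, y₁=36  (since 237169 − 183·1296 = 1)

487 36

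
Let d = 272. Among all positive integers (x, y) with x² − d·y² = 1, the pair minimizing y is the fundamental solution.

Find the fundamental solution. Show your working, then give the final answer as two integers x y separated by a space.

d=272: √d = [16; 2,32] (ℓ=2, even), read p_1/q_1
step 0: (16, 1)  from 16·(1,0) + (0,1)
step 1: (33, 2)  from 2·(16,1) + (1,0)
→ (33, 2).  Check: 33²=1089, 272·2²=1088, difference 1.

33 2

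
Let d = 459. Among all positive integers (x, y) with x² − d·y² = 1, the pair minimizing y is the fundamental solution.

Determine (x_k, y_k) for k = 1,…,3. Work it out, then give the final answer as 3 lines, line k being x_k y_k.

499850 23331
499700044999 23324000700
499550134985000450 23317003499766669

√459 = [21; 2,2,1,4,21,4,1,2,2,42, …], period ℓ=10 (even) → k=9
i=0: a=21 ⇒ p=21, q=1
i=1: a=2 ⇒ p=43, q=2
i=2: a=2 ⇒ p=107, q=5
…
i=5: a=21 ⇒ p=14997, q=700
…
i=8: a=2 ⇒ p=212079, q=9899
i=9: a=2 ⇒ p=499850, q=23331
fundamental: x₁=499850, y₁=23331  (since 249850022500 − 459·544335561 = 1)
(499850+23331√459)^2 = 499700044999 + 23324000700√459
(499850+23331√459)^3 = 499550134985000450 + 23317003499766669√459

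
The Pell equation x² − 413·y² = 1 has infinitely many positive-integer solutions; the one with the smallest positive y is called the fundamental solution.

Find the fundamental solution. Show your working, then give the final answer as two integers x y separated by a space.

d=413: √d = [20; 3,9,1,4,1,9,3,40] (ℓ=8, even), read p_7/q_7
step 0: (20, 1)  from 20·(1,0) + (0,1)
step 1: (61, 3)  from 3·(20,1) + (1,0)
step 2: (569, 28)  from 9·(61,3) + (20,1)
step 3: (630, 31)  from 1·(569,28) + (61,3)
step 4: (3089, 152)  from 4·(630,31) + (569,28)
step 5: (3719, 183)  from 1·(3089,152) + (630,31)
step 6: (36560, 1799)  from 9·(3719,183) + (3089,152)
step 7: (113399, 5580)  from 3·(36560,1799) + (3719,183)
fundamental: x₁=113399, y₁=5580  (since 12859333201 − 413·31136400 = 1)

113399 5580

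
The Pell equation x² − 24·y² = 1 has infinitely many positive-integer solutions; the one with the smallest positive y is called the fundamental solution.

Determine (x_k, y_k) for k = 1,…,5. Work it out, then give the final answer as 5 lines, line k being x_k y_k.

5 1
49 10
485 99
4801 980
47525 9701

√24 = [4; 1,8, …], period ℓ=2 (even) → k=1
i=0: a=4 ⇒ p=4, q=1
i=1: a=1 ⇒ p=5, q=1
→ (5, 1).  Check: 5²=25, 24·1²=24, difference 1.
(5+1√24)^2 = 49 + 10√24
(5+1√24)^3 = 485 + 99√24
(5+1√24)^4 = 4801 + 980√24
(5+1√24)^5 = 47525 + 9701√24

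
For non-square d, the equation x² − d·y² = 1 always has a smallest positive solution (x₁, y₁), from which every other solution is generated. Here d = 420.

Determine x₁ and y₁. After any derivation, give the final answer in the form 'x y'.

41 2

√420 = [20; 2,40, …], period ℓ=2 (even) → k=1
i=0: a=20 ⇒ p=20, q=1
i=1: a=2 ⇒ p=41, q=2
(x₁, y₁) = (41, 2);  41² − 420·2² = 1 ✓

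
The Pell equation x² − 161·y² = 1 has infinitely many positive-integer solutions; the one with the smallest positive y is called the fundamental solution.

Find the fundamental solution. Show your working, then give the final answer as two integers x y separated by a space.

11775 928

d=161: √d = [12; 1,2,4,1,2,1,4,2,1,24] (ℓ=10, even), read p_9/q_9
a_0=12:  p_0=12·1+0=12,  q_0=12·0+1=1
…
a_2=2:  p_2=2·13+12=38,  q_2=2·1+1=3
a_3=4:  p_3=4·38+13=165,  q_3=4·3+1=13
a_4=1:  p_4=1·165+38=203,  q_4=1·13+3=16
a_5=2:  p_5=2·203+165=571,  q_5=2·16+13=45
a_6=1:  p_6=1·571+203=774,  q_6=1·45+16=61
a_7=4:  p_7=4·774+571=3667,  q_7=4·61+45=289
a_8=2:  p_8=2·3667+774=8108,  q_8=2·289+61=639
a_9=1:  p_9=1·8108+3667=11775,  q_9=1·639+289=928
(x₁, y₁) = (11775, 928);  11775² − 161·928² = 1 ✓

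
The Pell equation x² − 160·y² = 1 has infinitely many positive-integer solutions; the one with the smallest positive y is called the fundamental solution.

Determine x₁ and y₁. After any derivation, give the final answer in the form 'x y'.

d=160: √d = [12; 1,1,1,5,1,1,1,24] (ℓ=8, even), read p_7/q_7
k=0  a_k=12  p_k/q_k = 12/1
k=1  a_k=1  p_k/q_k = 13/1
k=2  a_k=1  p_k/q_k = 25/2
k=3  a_k=1  p_k/q_k = 38/3
…
k=6  a_k=1  p_k/q_k = 468/37
k=7  a_k=1  p_k/q_k = 721/57
fundamental: x₁=721, y₁=57  (since 519841 − 160·3249 = 1)

721 57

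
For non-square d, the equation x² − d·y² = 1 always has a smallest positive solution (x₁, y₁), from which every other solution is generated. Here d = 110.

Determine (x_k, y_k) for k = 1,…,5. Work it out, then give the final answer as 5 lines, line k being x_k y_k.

√110 = [10; 2,20, …], period ℓ=2 (even) → k=1
i=0: a=10 ⇒ p=10, q=1
i=1: a=2 ⇒ p=21, q=2
(x₁, y₁) = (21, 2);  21² − 110·2² = 1 ✓
k=2:  x_2 = 21·21+110·2·2 = 881,  y_2 = 21·2+2·21 = 84
k=3:  x_3 = 21·881+110·2·84 = 36981,  y_3 = 21·84+2·881 = 3526
k=4:  x_4 = 21·36981+110·2·3526 = 1552321,  y_4 = 21·3526+2·36981 = 148008
k=5:  x_5 = 21·1552321+110·2·148008 = 65160501,  y_5 = 21·148008+2·1552321 = 6212810

21 2
881 84
36981 3526
1552321 148008
65160501 6212810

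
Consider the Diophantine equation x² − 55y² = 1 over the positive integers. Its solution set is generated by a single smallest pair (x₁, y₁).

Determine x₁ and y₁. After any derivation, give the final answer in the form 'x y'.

[7; 2,2,2,14] for √55; ℓ=4 ⇒ convergent index 3
a_0=7:  p_0=7·1+0=7,  q_0=7·0+1=1
a_1=2:  p_1=2·7+1=15,  q_1=2·1+0=2
a_2=2:  p_2=2·15+7=37,  q_2=2·2+1=5
a_3=2:  p_3=2·37+15=89,  q_3=2·5+2=12
→ (89, 12).  Check: 89²=7921, 55·12²=7920, difference 1.

89 12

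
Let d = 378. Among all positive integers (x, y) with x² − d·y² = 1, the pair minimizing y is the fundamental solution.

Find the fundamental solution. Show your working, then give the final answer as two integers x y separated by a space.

8749 450

d=378: √d = [19; 2,3,1,4,1,3,2,38] (ℓ=8, even), read p_7/q_7
i=0: a=19 ⇒ p=19, q=1
i=1: a=2 ⇒ p=39, q=2
i=2: a=3 ⇒ p=136, q=7
…
i=4: a=4 ⇒ p=836, q=43
i=5: a=1 ⇒ p=1011, q=52
i=6: a=3 ⇒ p=3869, q=199
i=7: a=2 ⇒ p=8749, q=450
(x₁, y₁) = (8749, 450);  8749² − 378·450² = 1 ✓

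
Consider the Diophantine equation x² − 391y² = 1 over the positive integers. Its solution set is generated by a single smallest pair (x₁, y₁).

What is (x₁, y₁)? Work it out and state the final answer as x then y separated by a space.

7338680 371133

√391 = [19; 1,3,2,2,1,…,3,1,38, …], period ℓ=16 (even) → k=15
i=0: a=19 ⇒ p=19, q=1
i=1: a=1 ⇒ p=20, q=1
…
i=3: a=2 ⇒ p=178, q=9
i=4: a=2 ⇒ p=435, q=22
i=5: a=1 ⇒ p=613, q=31
…
i=8: a=19 ⇒ p=52519, q=2656
…
i=12: a=2 ⇒ p=696292, q=35213
i=13: a=2 ⇒ p=1660597, q=83980
i=14: a=3 ⇒ p=5678083, q=287153
i=15: a=1 ⇒ p=7338680, q=371133
(x₁, y₁) = (7338680, 371133);  7338680² − 391·371133² = 1 ✓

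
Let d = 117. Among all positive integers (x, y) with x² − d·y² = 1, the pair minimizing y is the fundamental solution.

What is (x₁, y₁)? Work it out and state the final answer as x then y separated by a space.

d=117: √d = [10; 1,4,2,4,1,20] (ℓ=6, even), read p_5/q_5
i=0: a=10 ⇒ p=10, q=1
…
i=2: a=4 ⇒ p=54, q=5
…
i=4: a=4 ⇒ p=530, q=49
i=5: a=1 ⇒ p=649, q=60
→ (649, 60).  Check: 649²=421201, 117·60²=421200, difference 1.

649 60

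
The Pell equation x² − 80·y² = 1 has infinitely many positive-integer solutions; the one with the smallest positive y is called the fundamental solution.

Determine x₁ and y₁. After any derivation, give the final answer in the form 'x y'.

[8; 1,16] for √80; ℓ=2 ⇒ convergent index 1
i=0: a=8 ⇒ p=8, q=1
i=1: a=1 ⇒ p=9, q=1
(x₁, y₁) = (9, 1);  9² − 80·1² = 1 ✓

9 1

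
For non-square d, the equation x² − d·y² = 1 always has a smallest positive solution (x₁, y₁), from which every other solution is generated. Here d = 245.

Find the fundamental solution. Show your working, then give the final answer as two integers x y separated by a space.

51841 3312

√245 = [15; 1,1,1,7,6,7,1,1,1,30, …], period ℓ=10 (even) → k=9
k=0  a_k=15  p_k/q_k = 15/1
k=1  a_k=1  p_k/q_k = 16/1
k=2  a_k=1  p_k/q_k = 31/2
k=3  a_k=1  p_k/q_k = 47/3
…
k=5  a_k=6  p_k/q_k = 2207/141
k=6  a_k=7  p_k/q_k = 15809/1010
…
k=8  a_k=1  p_k/q_k = 33825/2161
k=9  a_k=1  p_k/q_k = 51841/3312
→ (51841, 3312).  Check: 51841²=2687489281, 245·3312²=2687489280, difference 1.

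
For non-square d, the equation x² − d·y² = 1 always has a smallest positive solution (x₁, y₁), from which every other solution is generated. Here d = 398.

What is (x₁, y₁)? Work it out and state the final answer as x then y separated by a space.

399 20

[19; 1,18,1,38] for √398; ℓ=4 ⇒ convergent index 3
i=0: a=19 ⇒ p=19, q=1
i=1: a=1 ⇒ p=20, q=1
i=2: a=18 ⇒ p=379, q=19
i=3: a=1 ⇒ p=399, q=20
(x₁, y₁) = (399, 20);  399² − 398·20² = 1 ✓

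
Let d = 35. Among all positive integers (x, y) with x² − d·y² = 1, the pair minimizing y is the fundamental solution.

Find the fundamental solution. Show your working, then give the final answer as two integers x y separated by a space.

d=35: √d = [5; 1,10] (ℓ=2, even), read p_1/q_1
step 0: (5, 1)  from 5·(1,0) + (0,1)
step 1: (6, 1)  from 1·(5,1) + (1,0)
fundamental: x₁=6, y₁=1  (since 36 − 35·1 = 1)

6 1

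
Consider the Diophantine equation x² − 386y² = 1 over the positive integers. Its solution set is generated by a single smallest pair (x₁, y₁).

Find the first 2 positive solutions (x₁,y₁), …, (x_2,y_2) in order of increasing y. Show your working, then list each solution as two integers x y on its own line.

d=386: √d = [19; 1,1,1,4,1,18,1,4,1,1,1,38] (ℓ=12, even), read p_11/q_11
step 0: (19, 1)  from 19·(1,0) + (0,1)
step 1: (20, 1)  from 1·(19,1) + (1,0)
step 2: (39, 2)  from 1·(20,1) + (19,1)
step 3: (59, 3)  from 1·(39,2) + (20,1)
…
step 5: (334, 17)  from 1·(275,14) + (59,3)
…
step 9: (39392, 2005)  from 1·(32771,1668) + (6621,337)
step 10: (72163, 3673)  from 1·(39392,2005) + (32771,1668)
step 11: (111555, 5678)  from 1·(72163,3673) + (39392,2005)
→ (111555, 5678).  Check: 111555²=12444518025, 386·5678²=12444518024, difference 1.
k=2:  x_2 = 111555·111555+386·5678·5678 = 24889036049,  y_2 = 111555·5678+5678·111555 = 1266818580

111555 5678
24889036049 1266818580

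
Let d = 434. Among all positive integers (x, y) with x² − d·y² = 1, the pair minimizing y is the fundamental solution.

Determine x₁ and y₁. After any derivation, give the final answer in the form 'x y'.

125 6

d=434: √d = [20; 1,4,1,40] (ℓ=4, even), read p_3/q_3
a_0=20:  p_0=20·1+0=20,  q_0=20·0+1=1
…
a_2=4:  p_2=4·21+20=104,  q_2=4·1+1=5
a_3=1:  p_3=1·104+21=125,  q_3=1·5+1=6
fundamental: x₁=125, y₁=6  (since 15625 − 434·36 = 1)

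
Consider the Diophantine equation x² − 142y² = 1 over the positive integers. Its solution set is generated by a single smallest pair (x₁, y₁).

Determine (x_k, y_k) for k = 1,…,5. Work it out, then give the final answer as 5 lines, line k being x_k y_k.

d=142: √d = [11; 1,10,1,22] (ℓ=4, even), read p_3/q_3
k=0  a_k=11  p_k/q_k = 11/1
…
k=2  a_k=10  p_k/q_k = 131/11
k=3  a_k=1  p_k/q_k = 143/12
fundamental: x₁=143, y₁=12  (since 20449 − 142·144 = 1)
(x_2, y_2) = (143·143 + 142·12·12, 143·12 + 12·143) = (40897, 3432)
(x_3, y_3) = (143·40897 + 142·12·3432, 143·3432 + 12·40897) = (11696399, 981540)
(x_4, y_4) = (143·11696399 + 142·12·981540, 143·981540 + 12·11696399) = (3345129217, 280717008)
(x_5, y_5) = (143·3345129217 + 142·12·280717008, 143·280717008 + 12·3345129217) = (956695259663, 80284082748)

143 12
40897 3432
11696399 981540
3345129217 280717008
956695259663 80284082748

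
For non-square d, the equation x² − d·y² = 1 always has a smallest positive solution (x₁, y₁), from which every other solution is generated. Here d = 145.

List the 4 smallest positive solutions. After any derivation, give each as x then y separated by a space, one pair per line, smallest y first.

289 24
167041 13872
96549409 8017992
55805391361 4634385504

√145 → a₀=12, period (24); ℓ=1 odd so k=1
step 0: (12, 1)  from 12·(1,0) + (0,1)
step 1: (289, 24)  from 24·(12,1) + (1,0)
→ (289, 24).  Check: 289²=83521, 145·24²=83520, difference 1.
k=2:  x_2 = 289·289+145·24·24 = 167041,  y_2 = 289·24+24·289 = 13872
k=3:  x_3 = 289·167041+145·24·13872 = 96549409,  y_3 = 289·13872+24·167041 = 8017992
k=4:  x_4 = 289·96549409+145·24·8017992 = 55805391361,  y_4 = 289·8017992+24·96549409 = 4634385504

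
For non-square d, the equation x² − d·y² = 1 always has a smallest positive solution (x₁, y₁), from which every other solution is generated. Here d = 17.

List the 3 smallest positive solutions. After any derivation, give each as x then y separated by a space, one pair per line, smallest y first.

33 8
2177 528
143649 34840

√17 → a₀=4, period (8); ℓ=1 odd so k=1
step 0: (4, 1)  from 4·(1,0) + (0,1)
step 1: (33, 8)  from 8·(4,1) + (1,0)
fundamental: x₁=33, y₁=8  (since 1089 − 17·64 = 1)
n=2: (33,8)∘(33,8) = (33·33+17·8·8, 33·8+8·33) = (2177,528)
n=3: (2177,528)∘(33,8) = (33·2177+17·8·528, 33·528+8·2177) = (143649,34840)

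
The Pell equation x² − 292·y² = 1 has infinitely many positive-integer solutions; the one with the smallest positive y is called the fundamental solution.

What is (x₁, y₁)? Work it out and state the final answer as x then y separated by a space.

2281249 133500

d=292: √d = [17; 11,2,1,3,8,3,1,2,11,34] (ℓ=10, even), read p_9/q_9
step 0: (17, 1)  from 17·(1,0) + (0,1)
step 1: (188, 11)  from 11·(17,1) + (1,0)
…
step 3: (581, 34)  from 1·(393,23) + (188,11)
step 4: (2136, 125)  from 3·(581,34) + (393,23)
step 5: (17669, 1034)  from 8·(2136,125) + (581,34)
step 6: (55143, 3227)  from 3·(17669,1034) + (2136,125)
step 7: (72812, 4261)  from 1·(55143,3227) + (17669,1034)
step 8: (200767, 11749)  from 2·(72812,4261) + (55143,3227)
step 9: (2281249, 133500)  from 11·(200767,11749) + (72812,4261)
(x₁, y₁) = (2281249, 133500);  2281249² − 292·133500² = 1 ✓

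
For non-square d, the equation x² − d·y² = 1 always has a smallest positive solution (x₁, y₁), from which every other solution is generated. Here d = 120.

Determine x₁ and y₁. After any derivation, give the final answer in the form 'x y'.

11 1

√120 → a₀=10, period (1,20); ℓ=2 even so k=1
step 0: (10, 1)  from 10·(1,0) + (0,1)
step 1: (11, 1)  from 1·(10,1) + (1,0)
(x₁, y₁) = (11, 1);  11² − 120·1² = 1 ✓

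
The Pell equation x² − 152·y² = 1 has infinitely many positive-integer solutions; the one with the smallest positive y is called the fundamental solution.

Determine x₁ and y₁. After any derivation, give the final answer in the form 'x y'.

d=152: √d = [12; 3,24] (ℓ=2, even), read p_1/q_1
i=0: a=12 ⇒ p=12, q=1
i=1: a=3 ⇒ p=37, q=3
(x₁, y₁) = (37, 3);  37² − 152·3² = 1 ✓

37 3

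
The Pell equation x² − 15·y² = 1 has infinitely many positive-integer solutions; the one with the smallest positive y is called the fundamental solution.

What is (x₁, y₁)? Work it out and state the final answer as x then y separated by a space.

4 1

√15 → a₀=3, period (1,6); ℓ=2 even so k=1
k=0  a_k=3  p_k/q_k = 3/1
k=1  a_k=1  p_k/q_k = 4/1
fundamental: x₁=4, y₁=1  (since 16 − 15·1 = 1)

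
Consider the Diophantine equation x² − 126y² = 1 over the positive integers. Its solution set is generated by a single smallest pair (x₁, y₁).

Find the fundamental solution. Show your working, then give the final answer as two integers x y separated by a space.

d=126: √d = [11; 4,2,4,22] (ℓ=4, even), read p_3/q_3
a_0=11:  p_0=11·1+0=11,  q_0=11·0+1=1
a_1=4:  p_1=4·11+1=45,  q_1=4·1+0=4
a_2=2:  p_2=2·45+11=101,  q_2=2·4+1=9
a_3=4:  p_3=4·101+45=449,  q_3=4·9+4=40
fundamental: x₁=449, y₁=40  (since 201601 − 126·1600 = 1)

449 40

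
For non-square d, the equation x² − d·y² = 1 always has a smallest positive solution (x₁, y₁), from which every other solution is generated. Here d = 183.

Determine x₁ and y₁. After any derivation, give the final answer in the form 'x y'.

487 36

[13; 1,1,8,1,1,26] for √183; ℓ=6 ⇒ convergent index 5
k=0  a_k=13  p_k/q_k = 13/1
…
k=4  a_k=1  p_k/q_k = 257/19
k=5  a_k=1  p_k/q_k = 487/36
→ (487, 36).  Check: 487²=237169, 183·36²=237168, difference 1.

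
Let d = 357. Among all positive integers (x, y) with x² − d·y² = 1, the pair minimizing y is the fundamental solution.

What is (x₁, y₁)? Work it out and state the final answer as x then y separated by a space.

√357 = [18; 1,8,2,8,1,36, …], period ℓ=6 (even) → k=5
step 0: (18, 1)  from 18·(1,0) + (0,1)
step 1: (19, 1)  from 1·(18,1) + (1,0)
step 2: (170, 9)  from 8·(19,1) + (18,1)
…
step 4: (3042, 161)  from 8·(359,19) + (170,9)
step 5: (3401, 180)  from 1·(3042,161) + (359,19)
→ (3401, 180).  Check: 3401²=11566801, 357·180²=11566800, difference 1.

3401 180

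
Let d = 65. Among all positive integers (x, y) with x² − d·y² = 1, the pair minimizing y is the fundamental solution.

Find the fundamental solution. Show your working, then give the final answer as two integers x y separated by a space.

√65 → a₀=8, period (16); ℓ=1 odd so k=1
i=0: a=8 ⇒ p=8, q=1
i=1: a=16 ⇒ p=129, q=16
→ (129, 16).  Check: 129²=16641, 65·16²=16640, difference 1.

129 16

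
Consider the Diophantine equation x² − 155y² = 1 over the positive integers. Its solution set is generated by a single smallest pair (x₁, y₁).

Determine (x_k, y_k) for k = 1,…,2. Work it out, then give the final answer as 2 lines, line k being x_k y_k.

249 20
124001 9960

√155 = [12; 2,4,2,24, …], period ℓ=4 (even) → k=3
step 0: (12, 1)  from 12·(1,0) + (0,1)
…
step 2: (112, 9)  from 4·(25,2) + (12,1)
step 3: (249, 20)  from 2·(112,9) + (25,2)
fundamental: x₁=249, y₁=20  (since 62001 − 155·400 = 1)
(249+20√155)^2 = 124001 + 9960√155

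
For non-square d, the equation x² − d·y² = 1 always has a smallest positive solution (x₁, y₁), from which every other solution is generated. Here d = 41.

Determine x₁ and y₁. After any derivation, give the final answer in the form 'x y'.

2049 320

d=41: √d = [6; 2,2,12] (ℓ=3, odd), read p_5/q_5
a_0=6:  p_0=6·1+0=6,  q_0=6·0+1=1
a_1=2:  p_1=2·6+1=13,  q_1=2·1+0=2
a_2=2:  p_2=2·13+6=32,  q_2=2·2+1=5
…
a_4=2:  p_4=2·397+32=826,  q_4=2·62+5=129
a_5=2:  p_5=2·826+397=2049,  q_5=2·129+62=320
(x₁, y₁) = (2049, 320);  2049² − 41·320² = 1 ✓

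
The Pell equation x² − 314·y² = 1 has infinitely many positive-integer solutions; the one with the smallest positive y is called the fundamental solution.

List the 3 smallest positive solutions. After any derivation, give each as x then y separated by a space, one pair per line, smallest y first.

392499 22150
308110930001 17387705700
241866463828532499 13649314199066450

[17; 1,2,1,1,2,1,34] for √314; ℓ=7 ⇒ convergent index 13
i=0: a=17 ⇒ p=17, q=1
…
i=2: a=2 ⇒ p=53, q=3
i=3: a=1 ⇒ p=71, q=4
…
i=5: a=2 ⇒ p=319, q=18
…
i=7: a=34 ⇒ p=15381, q=868
i=8: a=1 ⇒ p=15824, q=893
…
i=10: a=1 ⇒ p=62853, q=3547
…
i=12: a=2 ⇒ p=282617, q=15949
i=13: a=1 ⇒ p=392499, q=22150
→ (392499, 22150).  Check: 392499²=154055465001, 314·22150²=154055465000, difference 1.
(x_2, y_2) = (392499·392499 + 314·22150·22150, 392499·22150 + 22150·392499) = (308110930001, 17387705700)
(x_3, y_3) = (392499·308110930001 + 314·22150·17387705700, 392499·17387705700 + 22150·308110930001) = (241866463828532499, 13649314199066450)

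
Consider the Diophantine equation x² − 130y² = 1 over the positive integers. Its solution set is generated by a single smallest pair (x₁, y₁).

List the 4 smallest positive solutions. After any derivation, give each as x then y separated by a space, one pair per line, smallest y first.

√130 → a₀=11, period (2,2,22); ℓ=3 odd so k=5
step 0: (11, 1)  from 11·(1,0) + (0,1)
…
step 2: (57, 5)  from 2·(23,2) + (11,1)
step 3: (1277, 112)  from 22·(57,5) + (23,2)
step 4: (2611, 229)  from 2·(1277,112) + (57,5)
step 5: (6499, 570)  from 2·(2611,229) + (1277,112)
→ (6499, 570).  Check: 6499²=42237001, 130·570²=42237000, difference 1.
(x_2, y_2) = (6499·6499 + 130·570·570, 6499·570 + 570·6499) = (84474001, 7408860)
(x_3, y_3) = (6499·84474001 + 130·570·7408860, 6499·7408860 + 570·84474001) = (1097993058499, 96300361710)
(x_4, y_4) = (6499·1097993058499 + 130·570·96300361710, 6499·96300361710 + 570·1097993058499) = (14271713689896001, 1251712094097720)

6499 570
84474001 7408860
1097993058499 96300361710
14271713689896001 1251712094097720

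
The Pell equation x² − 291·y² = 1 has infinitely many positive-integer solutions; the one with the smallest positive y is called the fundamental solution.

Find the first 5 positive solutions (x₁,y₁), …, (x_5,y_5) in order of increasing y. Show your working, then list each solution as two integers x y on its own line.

√291 → a₀=17, period (17,34); ℓ=2 even so k=1
step 0: (17, 1)  from 17·(1,0) + (0,1)
step 1: (290, 17)  from 17·(17,1) + (1,0)
→ (290, 17).  Check: 290²=84100, 291·17²=84099, difference 1.
n=2: (290,17)∘(290,17) = (290·290+291·17·17, 290·17+17·290) = (168199,9860)
n=3: (168199,9860)∘(290,17) = (290·168199+291·17·9860, 290·9860+17·168199) = (97555130,5718783)
n=4: (97555130,5718783)∘(290,17) = (290·97555130+291·17·5718783, 290·5718783+17·97555130) = (56581807201,3316884280)
n=5: (56581807201,3316884280)∘(290,17) = (290·56581807201+291·17·3316884280, 290·3316884280+17·56581807201) = (32817350621450,1923787163617)

290 17
168199 9860
97555130 5718783
56581807201 3316884280
32817350621450 1923787163617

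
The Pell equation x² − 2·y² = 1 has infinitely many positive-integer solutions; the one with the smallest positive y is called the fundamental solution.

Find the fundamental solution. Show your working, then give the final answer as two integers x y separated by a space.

[1; 2] for √2; ℓ=1 ⇒ convergent index 1
step 0: (1, 1)  from 1·(1,0) + (0,1)
step 1: (3, 2)  from 2·(1,1) + (1,0)
(x₁, y₁) = (3, 2);  3² − 2·2² = 1 ✓

3 2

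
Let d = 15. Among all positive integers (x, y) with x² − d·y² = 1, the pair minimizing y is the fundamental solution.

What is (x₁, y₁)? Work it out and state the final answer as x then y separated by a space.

4 1

[3; 1,6] for √15; ℓ=2 ⇒ convergent index 1
a_0=3:  p_0=3·1+0=3,  q_0=3·0+1=1
a_1=1:  p_1=1·3+1=4,  q_1=1·1+0=1
fundamental: x₁=4, y₁=1  (since 16 − 15·1 = 1)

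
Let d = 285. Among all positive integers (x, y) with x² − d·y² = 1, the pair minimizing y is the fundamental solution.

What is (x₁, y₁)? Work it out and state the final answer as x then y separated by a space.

2431 144

√285 = [16; 1,7,2,7,1,32, …], period ℓ=6 (even) → k=5
k=0  a_k=16  p_k/q_k = 16/1
…
k=4  a_k=7  p_k/q_k = 2144/127
k=5  a_k=1  p_k/q_k = 2431/144
(x₁, y₁) = (2431, 144);  2431² − 285·144² = 1 ✓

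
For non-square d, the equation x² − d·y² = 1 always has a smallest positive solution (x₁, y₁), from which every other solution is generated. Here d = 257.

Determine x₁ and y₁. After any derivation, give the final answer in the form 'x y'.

513 32

[16; 32] for √257; ℓ=1 ⇒ convergent index 1
step 0: (16, 1)  from 16·(1,0) + (0,1)
step 1: (513, 32)  from 32·(16,1) + (1,0)
fundamental: x₁=513, y₁=32  (since 263169 − 257·1024 = 1)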